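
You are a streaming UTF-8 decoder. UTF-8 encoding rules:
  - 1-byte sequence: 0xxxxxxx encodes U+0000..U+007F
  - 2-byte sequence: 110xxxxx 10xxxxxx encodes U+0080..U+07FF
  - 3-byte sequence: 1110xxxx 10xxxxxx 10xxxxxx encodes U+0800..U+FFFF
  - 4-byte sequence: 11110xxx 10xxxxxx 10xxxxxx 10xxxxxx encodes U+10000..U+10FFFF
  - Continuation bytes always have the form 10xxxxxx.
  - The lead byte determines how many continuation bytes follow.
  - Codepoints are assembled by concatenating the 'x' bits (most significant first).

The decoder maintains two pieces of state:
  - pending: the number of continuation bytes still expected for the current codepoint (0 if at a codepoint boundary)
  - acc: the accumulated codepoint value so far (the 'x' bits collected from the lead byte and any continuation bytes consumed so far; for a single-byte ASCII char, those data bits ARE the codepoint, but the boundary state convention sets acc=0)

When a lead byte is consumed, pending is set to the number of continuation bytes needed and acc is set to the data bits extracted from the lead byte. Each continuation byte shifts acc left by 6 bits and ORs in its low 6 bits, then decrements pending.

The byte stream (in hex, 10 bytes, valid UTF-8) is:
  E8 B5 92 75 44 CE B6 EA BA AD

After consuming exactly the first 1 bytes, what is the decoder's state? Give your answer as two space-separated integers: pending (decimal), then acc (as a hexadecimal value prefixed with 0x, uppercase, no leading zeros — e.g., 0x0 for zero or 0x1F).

Byte[0]=E8: 3-byte lead. pending=2, acc=0x8

Answer: 2 0x8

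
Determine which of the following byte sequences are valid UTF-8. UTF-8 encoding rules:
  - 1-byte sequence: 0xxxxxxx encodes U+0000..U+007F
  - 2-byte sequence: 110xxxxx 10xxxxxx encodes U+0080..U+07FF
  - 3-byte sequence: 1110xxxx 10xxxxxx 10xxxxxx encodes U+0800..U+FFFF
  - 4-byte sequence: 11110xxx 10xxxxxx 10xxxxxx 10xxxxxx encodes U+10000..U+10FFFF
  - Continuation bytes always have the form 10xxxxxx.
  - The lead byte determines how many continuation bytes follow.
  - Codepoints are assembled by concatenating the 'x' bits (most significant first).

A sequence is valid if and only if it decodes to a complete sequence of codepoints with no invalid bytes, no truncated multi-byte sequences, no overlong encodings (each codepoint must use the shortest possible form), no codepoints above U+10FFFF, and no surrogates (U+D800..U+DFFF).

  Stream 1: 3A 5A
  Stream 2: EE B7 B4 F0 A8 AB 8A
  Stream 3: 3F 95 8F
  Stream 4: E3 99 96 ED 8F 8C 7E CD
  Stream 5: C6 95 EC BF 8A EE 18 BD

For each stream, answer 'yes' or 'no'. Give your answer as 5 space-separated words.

Answer: yes yes no no no

Derivation:
Stream 1: decodes cleanly. VALID
Stream 2: decodes cleanly. VALID
Stream 3: error at byte offset 1. INVALID
Stream 4: error at byte offset 8. INVALID
Stream 5: error at byte offset 6. INVALID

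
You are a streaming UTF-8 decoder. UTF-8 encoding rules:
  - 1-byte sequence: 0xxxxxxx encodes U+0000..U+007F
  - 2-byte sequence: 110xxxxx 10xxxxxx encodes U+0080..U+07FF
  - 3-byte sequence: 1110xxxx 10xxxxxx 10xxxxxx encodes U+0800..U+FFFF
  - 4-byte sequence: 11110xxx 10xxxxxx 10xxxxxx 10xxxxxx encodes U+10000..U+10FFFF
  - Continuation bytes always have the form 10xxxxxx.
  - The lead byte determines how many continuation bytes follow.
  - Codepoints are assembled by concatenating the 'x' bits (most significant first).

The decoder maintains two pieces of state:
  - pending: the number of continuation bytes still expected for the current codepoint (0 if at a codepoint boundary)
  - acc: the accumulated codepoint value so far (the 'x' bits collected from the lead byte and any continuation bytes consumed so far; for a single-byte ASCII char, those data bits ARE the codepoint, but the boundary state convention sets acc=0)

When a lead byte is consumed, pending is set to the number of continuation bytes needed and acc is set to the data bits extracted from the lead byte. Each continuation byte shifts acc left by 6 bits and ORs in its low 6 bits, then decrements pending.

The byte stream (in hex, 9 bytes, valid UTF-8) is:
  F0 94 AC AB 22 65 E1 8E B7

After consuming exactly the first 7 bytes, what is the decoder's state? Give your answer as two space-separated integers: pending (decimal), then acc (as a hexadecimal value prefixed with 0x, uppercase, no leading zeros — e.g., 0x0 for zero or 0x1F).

Answer: 2 0x1

Derivation:
Byte[0]=F0: 4-byte lead. pending=3, acc=0x0
Byte[1]=94: continuation. acc=(acc<<6)|0x14=0x14, pending=2
Byte[2]=AC: continuation. acc=(acc<<6)|0x2C=0x52C, pending=1
Byte[3]=AB: continuation. acc=(acc<<6)|0x2B=0x14B2B, pending=0
Byte[4]=22: 1-byte. pending=0, acc=0x0
Byte[5]=65: 1-byte. pending=0, acc=0x0
Byte[6]=E1: 3-byte lead. pending=2, acc=0x1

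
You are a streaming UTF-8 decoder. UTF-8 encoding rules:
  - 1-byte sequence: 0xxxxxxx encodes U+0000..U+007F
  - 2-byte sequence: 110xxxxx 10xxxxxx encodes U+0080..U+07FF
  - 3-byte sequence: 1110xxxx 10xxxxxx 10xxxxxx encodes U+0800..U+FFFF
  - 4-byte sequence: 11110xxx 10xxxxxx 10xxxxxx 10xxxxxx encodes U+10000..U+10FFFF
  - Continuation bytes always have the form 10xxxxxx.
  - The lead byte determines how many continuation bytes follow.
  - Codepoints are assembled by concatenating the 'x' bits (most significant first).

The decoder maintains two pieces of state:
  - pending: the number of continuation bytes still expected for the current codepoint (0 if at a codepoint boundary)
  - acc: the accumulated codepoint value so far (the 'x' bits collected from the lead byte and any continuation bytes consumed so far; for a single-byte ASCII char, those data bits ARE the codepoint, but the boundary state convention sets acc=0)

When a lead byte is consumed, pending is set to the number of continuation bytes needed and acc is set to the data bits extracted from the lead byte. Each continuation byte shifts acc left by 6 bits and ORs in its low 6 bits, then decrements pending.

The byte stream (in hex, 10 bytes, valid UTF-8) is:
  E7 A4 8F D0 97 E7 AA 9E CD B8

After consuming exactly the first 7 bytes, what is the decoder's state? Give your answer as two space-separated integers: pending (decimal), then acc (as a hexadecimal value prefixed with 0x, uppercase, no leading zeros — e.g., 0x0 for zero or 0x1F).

Byte[0]=E7: 3-byte lead. pending=2, acc=0x7
Byte[1]=A4: continuation. acc=(acc<<6)|0x24=0x1E4, pending=1
Byte[2]=8F: continuation. acc=(acc<<6)|0x0F=0x790F, pending=0
Byte[3]=D0: 2-byte lead. pending=1, acc=0x10
Byte[4]=97: continuation. acc=(acc<<6)|0x17=0x417, pending=0
Byte[5]=E7: 3-byte lead. pending=2, acc=0x7
Byte[6]=AA: continuation. acc=(acc<<6)|0x2A=0x1EA, pending=1

Answer: 1 0x1EA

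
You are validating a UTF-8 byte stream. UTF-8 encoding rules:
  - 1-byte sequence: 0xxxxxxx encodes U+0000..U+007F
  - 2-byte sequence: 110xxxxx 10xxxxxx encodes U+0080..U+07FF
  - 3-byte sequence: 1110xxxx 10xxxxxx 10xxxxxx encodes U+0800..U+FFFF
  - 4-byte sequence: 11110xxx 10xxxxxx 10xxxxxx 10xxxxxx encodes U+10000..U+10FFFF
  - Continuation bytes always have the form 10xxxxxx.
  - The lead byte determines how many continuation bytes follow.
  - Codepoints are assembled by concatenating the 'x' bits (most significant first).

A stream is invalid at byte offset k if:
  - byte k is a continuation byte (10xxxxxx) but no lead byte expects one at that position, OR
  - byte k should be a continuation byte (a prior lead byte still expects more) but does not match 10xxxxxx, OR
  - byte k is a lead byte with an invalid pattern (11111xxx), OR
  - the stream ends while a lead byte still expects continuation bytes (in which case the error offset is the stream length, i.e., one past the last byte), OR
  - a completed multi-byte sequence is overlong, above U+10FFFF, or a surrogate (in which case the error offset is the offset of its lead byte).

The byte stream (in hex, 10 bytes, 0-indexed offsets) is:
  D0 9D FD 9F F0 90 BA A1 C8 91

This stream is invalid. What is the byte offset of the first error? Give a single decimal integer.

Answer: 2

Derivation:
Byte[0]=D0: 2-byte lead, need 1 cont bytes. acc=0x10
Byte[1]=9D: continuation. acc=(acc<<6)|0x1D=0x41D
Completed: cp=U+041D (starts at byte 0)
Byte[2]=FD: INVALID lead byte (not 0xxx/110x/1110/11110)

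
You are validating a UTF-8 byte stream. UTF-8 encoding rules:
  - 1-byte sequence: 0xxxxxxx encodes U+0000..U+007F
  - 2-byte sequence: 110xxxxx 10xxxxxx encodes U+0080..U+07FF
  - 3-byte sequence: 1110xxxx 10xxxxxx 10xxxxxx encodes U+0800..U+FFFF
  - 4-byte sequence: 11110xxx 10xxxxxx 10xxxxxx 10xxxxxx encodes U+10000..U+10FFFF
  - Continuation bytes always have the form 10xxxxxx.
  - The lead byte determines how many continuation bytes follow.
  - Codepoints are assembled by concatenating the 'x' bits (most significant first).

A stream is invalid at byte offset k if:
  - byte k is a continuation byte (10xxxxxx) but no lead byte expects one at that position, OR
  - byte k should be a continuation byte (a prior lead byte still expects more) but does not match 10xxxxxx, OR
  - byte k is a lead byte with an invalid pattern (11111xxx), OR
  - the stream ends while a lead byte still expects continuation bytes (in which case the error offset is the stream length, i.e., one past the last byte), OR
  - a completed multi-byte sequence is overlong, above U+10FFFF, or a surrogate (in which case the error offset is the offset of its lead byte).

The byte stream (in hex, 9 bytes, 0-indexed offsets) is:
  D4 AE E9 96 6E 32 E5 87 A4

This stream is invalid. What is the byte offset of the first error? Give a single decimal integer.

Answer: 4

Derivation:
Byte[0]=D4: 2-byte lead, need 1 cont bytes. acc=0x14
Byte[1]=AE: continuation. acc=(acc<<6)|0x2E=0x52E
Completed: cp=U+052E (starts at byte 0)
Byte[2]=E9: 3-byte lead, need 2 cont bytes. acc=0x9
Byte[3]=96: continuation. acc=(acc<<6)|0x16=0x256
Byte[4]=6E: expected 10xxxxxx continuation. INVALID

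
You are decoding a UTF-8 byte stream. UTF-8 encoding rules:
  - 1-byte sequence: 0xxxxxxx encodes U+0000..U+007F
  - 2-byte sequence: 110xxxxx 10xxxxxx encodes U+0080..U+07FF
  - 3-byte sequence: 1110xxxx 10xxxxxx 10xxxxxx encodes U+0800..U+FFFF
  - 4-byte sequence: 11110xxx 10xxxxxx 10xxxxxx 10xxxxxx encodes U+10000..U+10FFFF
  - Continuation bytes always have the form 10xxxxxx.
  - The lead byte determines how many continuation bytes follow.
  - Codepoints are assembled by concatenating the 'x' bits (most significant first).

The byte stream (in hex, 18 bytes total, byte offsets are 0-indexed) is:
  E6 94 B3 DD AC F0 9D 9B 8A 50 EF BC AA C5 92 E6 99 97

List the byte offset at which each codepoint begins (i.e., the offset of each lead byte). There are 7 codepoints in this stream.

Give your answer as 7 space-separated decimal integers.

Byte[0]=E6: 3-byte lead, need 2 cont bytes. acc=0x6
Byte[1]=94: continuation. acc=(acc<<6)|0x14=0x194
Byte[2]=B3: continuation. acc=(acc<<6)|0x33=0x6533
Completed: cp=U+6533 (starts at byte 0)
Byte[3]=DD: 2-byte lead, need 1 cont bytes. acc=0x1D
Byte[4]=AC: continuation. acc=(acc<<6)|0x2C=0x76C
Completed: cp=U+076C (starts at byte 3)
Byte[5]=F0: 4-byte lead, need 3 cont bytes. acc=0x0
Byte[6]=9D: continuation. acc=(acc<<6)|0x1D=0x1D
Byte[7]=9B: continuation. acc=(acc<<6)|0x1B=0x75B
Byte[8]=8A: continuation. acc=(acc<<6)|0x0A=0x1D6CA
Completed: cp=U+1D6CA (starts at byte 5)
Byte[9]=50: 1-byte ASCII. cp=U+0050
Byte[10]=EF: 3-byte lead, need 2 cont bytes. acc=0xF
Byte[11]=BC: continuation. acc=(acc<<6)|0x3C=0x3FC
Byte[12]=AA: continuation. acc=(acc<<6)|0x2A=0xFF2A
Completed: cp=U+FF2A (starts at byte 10)
Byte[13]=C5: 2-byte lead, need 1 cont bytes. acc=0x5
Byte[14]=92: continuation. acc=(acc<<6)|0x12=0x152
Completed: cp=U+0152 (starts at byte 13)
Byte[15]=E6: 3-byte lead, need 2 cont bytes. acc=0x6
Byte[16]=99: continuation. acc=(acc<<6)|0x19=0x199
Byte[17]=97: continuation. acc=(acc<<6)|0x17=0x6657
Completed: cp=U+6657 (starts at byte 15)

Answer: 0 3 5 9 10 13 15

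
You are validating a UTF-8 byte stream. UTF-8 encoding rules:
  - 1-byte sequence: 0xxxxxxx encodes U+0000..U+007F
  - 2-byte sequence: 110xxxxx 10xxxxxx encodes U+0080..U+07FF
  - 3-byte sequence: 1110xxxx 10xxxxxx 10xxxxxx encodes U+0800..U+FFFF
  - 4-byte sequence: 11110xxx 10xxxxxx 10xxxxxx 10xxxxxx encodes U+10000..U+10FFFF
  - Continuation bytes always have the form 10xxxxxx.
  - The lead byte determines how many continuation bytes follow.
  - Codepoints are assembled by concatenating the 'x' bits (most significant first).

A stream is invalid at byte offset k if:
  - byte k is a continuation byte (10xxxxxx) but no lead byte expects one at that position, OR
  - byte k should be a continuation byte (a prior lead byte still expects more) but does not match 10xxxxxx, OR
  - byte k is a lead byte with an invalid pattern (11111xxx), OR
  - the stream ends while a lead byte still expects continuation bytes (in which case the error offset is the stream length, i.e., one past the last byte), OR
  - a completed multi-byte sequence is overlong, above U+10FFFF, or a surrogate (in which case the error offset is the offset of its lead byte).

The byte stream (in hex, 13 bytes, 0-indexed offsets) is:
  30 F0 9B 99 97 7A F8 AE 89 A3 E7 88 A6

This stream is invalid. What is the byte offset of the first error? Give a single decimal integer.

Answer: 6

Derivation:
Byte[0]=30: 1-byte ASCII. cp=U+0030
Byte[1]=F0: 4-byte lead, need 3 cont bytes. acc=0x0
Byte[2]=9B: continuation. acc=(acc<<6)|0x1B=0x1B
Byte[3]=99: continuation. acc=(acc<<6)|0x19=0x6D9
Byte[4]=97: continuation. acc=(acc<<6)|0x17=0x1B657
Completed: cp=U+1B657 (starts at byte 1)
Byte[5]=7A: 1-byte ASCII. cp=U+007A
Byte[6]=F8: INVALID lead byte (not 0xxx/110x/1110/11110)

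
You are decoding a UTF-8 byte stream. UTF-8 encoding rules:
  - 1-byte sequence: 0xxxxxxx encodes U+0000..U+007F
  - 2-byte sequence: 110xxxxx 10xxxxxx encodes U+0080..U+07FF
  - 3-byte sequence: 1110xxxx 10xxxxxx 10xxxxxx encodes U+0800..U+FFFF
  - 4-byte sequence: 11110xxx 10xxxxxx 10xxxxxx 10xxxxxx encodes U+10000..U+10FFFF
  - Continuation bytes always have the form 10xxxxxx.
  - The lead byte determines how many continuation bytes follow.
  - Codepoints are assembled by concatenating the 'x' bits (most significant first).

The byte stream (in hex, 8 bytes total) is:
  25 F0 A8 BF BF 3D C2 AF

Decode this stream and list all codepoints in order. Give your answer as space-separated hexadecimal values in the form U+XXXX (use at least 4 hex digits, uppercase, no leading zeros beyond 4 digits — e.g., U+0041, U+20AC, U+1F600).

Byte[0]=25: 1-byte ASCII. cp=U+0025
Byte[1]=F0: 4-byte lead, need 3 cont bytes. acc=0x0
Byte[2]=A8: continuation. acc=(acc<<6)|0x28=0x28
Byte[3]=BF: continuation. acc=(acc<<6)|0x3F=0xA3F
Byte[4]=BF: continuation. acc=(acc<<6)|0x3F=0x28FFF
Completed: cp=U+28FFF (starts at byte 1)
Byte[5]=3D: 1-byte ASCII. cp=U+003D
Byte[6]=C2: 2-byte lead, need 1 cont bytes. acc=0x2
Byte[7]=AF: continuation. acc=(acc<<6)|0x2F=0xAF
Completed: cp=U+00AF (starts at byte 6)

Answer: U+0025 U+28FFF U+003D U+00AF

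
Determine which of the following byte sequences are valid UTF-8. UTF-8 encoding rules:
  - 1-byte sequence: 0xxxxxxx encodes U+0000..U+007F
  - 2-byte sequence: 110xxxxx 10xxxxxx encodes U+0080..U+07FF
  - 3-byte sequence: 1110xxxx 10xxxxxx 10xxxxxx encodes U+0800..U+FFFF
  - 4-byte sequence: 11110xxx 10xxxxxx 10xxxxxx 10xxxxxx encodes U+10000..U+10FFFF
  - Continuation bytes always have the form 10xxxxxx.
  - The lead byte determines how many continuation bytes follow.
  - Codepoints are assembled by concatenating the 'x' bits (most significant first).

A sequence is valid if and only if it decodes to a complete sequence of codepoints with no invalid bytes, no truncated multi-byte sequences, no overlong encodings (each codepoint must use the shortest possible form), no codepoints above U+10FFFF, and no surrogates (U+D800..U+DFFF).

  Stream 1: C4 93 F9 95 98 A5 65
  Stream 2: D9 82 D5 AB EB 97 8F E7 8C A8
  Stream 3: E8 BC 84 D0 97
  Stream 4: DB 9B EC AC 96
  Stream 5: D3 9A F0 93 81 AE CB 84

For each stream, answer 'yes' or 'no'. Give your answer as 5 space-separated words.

Stream 1: error at byte offset 2. INVALID
Stream 2: decodes cleanly. VALID
Stream 3: decodes cleanly. VALID
Stream 4: decodes cleanly. VALID
Stream 5: decodes cleanly. VALID

Answer: no yes yes yes yes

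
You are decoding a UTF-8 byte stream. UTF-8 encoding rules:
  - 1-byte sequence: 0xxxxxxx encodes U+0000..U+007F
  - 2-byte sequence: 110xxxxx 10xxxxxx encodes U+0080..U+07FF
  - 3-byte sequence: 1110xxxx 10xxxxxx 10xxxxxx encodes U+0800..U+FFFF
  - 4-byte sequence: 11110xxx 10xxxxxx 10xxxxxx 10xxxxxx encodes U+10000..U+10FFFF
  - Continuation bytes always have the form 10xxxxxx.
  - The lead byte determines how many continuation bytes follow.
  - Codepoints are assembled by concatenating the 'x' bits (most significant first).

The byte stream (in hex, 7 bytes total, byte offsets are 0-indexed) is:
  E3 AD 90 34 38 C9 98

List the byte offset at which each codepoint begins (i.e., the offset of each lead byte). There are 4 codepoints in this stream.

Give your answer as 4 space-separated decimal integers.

Answer: 0 3 4 5

Derivation:
Byte[0]=E3: 3-byte lead, need 2 cont bytes. acc=0x3
Byte[1]=AD: continuation. acc=(acc<<6)|0x2D=0xED
Byte[2]=90: continuation. acc=(acc<<6)|0x10=0x3B50
Completed: cp=U+3B50 (starts at byte 0)
Byte[3]=34: 1-byte ASCII. cp=U+0034
Byte[4]=38: 1-byte ASCII. cp=U+0038
Byte[5]=C9: 2-byte lead, need 1 cont bytes. acc=0x9
Byte[6]=98: continuation. acc=(acc<<6)|0x18=0x258
Completed: cp=U+0258 (starts at byte 5)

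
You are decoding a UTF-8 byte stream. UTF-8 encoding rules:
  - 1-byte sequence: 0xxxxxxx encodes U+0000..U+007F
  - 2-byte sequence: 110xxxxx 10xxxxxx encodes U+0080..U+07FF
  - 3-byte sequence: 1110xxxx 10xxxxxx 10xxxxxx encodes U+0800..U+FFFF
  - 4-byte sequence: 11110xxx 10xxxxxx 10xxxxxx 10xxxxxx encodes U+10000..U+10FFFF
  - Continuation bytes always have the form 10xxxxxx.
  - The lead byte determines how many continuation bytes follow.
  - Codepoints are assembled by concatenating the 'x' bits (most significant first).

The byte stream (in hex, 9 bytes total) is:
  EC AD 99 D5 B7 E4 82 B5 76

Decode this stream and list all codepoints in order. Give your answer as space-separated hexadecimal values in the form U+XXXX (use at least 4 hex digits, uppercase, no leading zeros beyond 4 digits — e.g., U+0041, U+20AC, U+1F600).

Byte[0]=EC: 3-byte lead, need 2 cont bytes. acc=0xC
Byte[1]=AD: continuation. acc=(acc<<6)|0x2D=0x32D
Byte[2]=99: continuation. acc=(acc<<6)|0x19=0xCB59
Completed: cp=U+CB59 (starts at byte 0)
Byte[3]=D5: 2-byte lead, need 1 cont bytes. acc=0x15
Byte[4]=B7: continuation. acc=(acc<<6)|0x37=0x577
Completed: cp=U+0577 (starts at byte 3)
Byte[5]=E4: 3-byte lead, need 2 cont bytes. acc=0x4
Byte[6]=82: continuation. acc=(acc<<6)|0x02=0x102
Byte[7]=B5: continuation. acc=(acc<<6)|0x35=0x40B5
Completed: cp=U+40B5 (starts at byte 5)
Byte[8]=76: 1-byte ASCII. cp=U+0076

Answer: U+CB59 U+0577 U+40B5 U+0076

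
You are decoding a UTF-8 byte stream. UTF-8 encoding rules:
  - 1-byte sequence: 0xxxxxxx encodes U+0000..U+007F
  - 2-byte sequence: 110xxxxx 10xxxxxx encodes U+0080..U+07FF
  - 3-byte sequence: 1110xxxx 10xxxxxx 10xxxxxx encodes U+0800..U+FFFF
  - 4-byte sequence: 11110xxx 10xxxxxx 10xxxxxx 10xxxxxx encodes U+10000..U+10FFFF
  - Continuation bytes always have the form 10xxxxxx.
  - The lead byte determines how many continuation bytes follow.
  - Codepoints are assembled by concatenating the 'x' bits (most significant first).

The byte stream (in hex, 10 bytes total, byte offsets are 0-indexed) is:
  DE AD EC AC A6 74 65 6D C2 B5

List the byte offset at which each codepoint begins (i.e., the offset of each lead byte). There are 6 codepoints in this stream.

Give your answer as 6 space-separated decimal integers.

Byte[0]=DE: 2-byte lead, need 1 cont bytes. acc=0x1E
Byte[1]=AD: continuation. acc=(acc<<6)|0x2D=0x7AD
Completed: cp=U+07AD (starts at byte 0)
Byte[2]=EC: 3-byte lead, need 2 cont bytes. acc=0xC
Byte[3]=AC: continuation. acc=(acc<<6)|0x2C=0x32C
Byte[4]=A6: continuation. acc=(acc<<6)|0x26=0xCB26
Completed: cp=U+CB26 (starts at byte 2)
Byte[5]=74: 1-byte ASCII. cp=U+0074
Byte[6]=65: 1-byte ASCII. cp=U+0065
Byte[7]=6D: 1-byte ASCII. cp=U+006D
Byte[8]=C2: 2-byte lead, need 1 cont bytes. acc=0x2
Byte[9]=B5: continuation. acc=(acc<<6)|0x35=0xB5
Completed: cp=U+00B5 (starts at byte 8)

Answer: 0 2 5 6 7 8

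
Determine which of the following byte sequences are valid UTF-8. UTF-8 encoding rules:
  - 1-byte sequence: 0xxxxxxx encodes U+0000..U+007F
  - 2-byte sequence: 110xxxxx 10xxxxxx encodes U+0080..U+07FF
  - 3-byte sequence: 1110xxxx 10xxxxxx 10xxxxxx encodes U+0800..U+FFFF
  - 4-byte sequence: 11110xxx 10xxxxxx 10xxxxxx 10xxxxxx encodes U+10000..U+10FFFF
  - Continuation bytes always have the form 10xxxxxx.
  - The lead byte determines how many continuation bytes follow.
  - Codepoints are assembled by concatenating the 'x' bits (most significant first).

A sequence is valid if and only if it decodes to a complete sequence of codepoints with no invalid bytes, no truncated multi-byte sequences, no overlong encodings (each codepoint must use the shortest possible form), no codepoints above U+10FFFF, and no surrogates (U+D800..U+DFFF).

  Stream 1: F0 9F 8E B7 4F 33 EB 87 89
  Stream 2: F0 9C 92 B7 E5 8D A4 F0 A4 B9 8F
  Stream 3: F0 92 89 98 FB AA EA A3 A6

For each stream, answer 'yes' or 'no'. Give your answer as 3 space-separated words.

Stream 1: decodes cleanly. VALID
Stream 2: decodes cleanly. VALID
Stream 3: error at byte offset 4. INVALID

Answer: yes yes no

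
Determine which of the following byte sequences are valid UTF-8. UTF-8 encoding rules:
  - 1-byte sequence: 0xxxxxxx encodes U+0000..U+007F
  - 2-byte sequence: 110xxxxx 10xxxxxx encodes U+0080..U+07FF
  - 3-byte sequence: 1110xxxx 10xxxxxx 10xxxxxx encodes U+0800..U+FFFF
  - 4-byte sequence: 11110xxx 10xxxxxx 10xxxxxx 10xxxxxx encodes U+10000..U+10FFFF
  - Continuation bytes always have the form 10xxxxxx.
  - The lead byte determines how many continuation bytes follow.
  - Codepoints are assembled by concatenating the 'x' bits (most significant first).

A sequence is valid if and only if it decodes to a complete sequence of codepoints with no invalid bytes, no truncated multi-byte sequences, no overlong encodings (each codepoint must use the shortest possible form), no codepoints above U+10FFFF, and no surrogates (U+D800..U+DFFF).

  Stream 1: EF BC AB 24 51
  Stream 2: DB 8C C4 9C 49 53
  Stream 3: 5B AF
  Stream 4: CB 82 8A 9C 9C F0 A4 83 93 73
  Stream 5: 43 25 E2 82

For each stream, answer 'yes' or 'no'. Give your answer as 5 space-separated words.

Stream 1: decodes cleanly. VALID
Stream 2: decodes cleanly. VALID
Stream 3: error at byte offset 1. INVALID
Stream 4: error at byte offset 2. INVALID
Stream 5: error at byte offset 4. INVALID

Answer: yes yes no no no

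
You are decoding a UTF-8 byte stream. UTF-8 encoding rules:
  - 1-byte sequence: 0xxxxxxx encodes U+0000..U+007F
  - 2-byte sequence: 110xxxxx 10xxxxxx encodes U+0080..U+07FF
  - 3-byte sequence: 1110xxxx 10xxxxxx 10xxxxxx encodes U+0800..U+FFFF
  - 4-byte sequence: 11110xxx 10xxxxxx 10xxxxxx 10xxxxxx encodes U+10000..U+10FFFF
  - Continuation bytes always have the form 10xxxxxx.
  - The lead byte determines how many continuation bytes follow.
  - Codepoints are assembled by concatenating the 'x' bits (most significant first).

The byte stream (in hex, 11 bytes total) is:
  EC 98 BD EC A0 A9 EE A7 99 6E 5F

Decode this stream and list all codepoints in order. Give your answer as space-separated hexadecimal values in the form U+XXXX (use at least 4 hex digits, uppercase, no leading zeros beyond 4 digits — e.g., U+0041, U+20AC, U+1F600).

Answer: U+C63D U+C829 U+E9D9 U+006E U+005F

Derivation:
Byte[0]=EC: 3-byte lead, need 2 cont bytes. acc=0xC
Byte[1]=98: continuation. acc=(acc<<6)|0x18=0x318
Byte[2]=BD: continuation. acc=(acc<<6)|0x3D=0xC63D
Completed: cp=U+C63D (starts at byte 0)
Byte[3]=EC: 3-byte lead, need 2 cont bytes. acc=0xC
Byte[4]=A0: continuation. acc=(acc<<6)|0x20=0x320
Byte[5]=A9: continuation. acc=(acc<<6)|0x29=0xC829
Completed: cp=U+C829 (starts at byte 3)
Byte[6]=EE: 3-byte lead, need 2 cont bytes. acc=0xE
Byte[7]=A7: continuation. acc=(acc<<6)|0x27=0x3A7
Byte[8]=99: continuation. acc=(acc<<6)|0x19=0xE9D9
Completed: cp=U+E9D9 (starts at byte 6)
Byte[9]=6E: 1-byte ASCII. cp=U+006E
Byte[10]=5F: 1-byte ASCII. cp=U+005F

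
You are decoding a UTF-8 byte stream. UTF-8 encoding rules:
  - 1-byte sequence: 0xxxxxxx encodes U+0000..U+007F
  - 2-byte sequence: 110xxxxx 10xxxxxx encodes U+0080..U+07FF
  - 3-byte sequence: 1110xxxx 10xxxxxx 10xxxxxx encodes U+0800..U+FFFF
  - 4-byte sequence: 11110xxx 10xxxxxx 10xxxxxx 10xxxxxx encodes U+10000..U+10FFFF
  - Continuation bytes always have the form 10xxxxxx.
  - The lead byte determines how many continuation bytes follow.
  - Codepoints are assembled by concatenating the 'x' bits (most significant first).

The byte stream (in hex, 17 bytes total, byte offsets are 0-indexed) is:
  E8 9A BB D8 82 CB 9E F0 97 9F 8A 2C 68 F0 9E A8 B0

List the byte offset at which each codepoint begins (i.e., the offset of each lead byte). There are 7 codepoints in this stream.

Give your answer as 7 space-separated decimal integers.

Answer: 0 3 5 7 11 12 13

Derivation:
Byte[0]=E8: 3-byte lead, need 2 cont bytes. acc=0x8
Byte[1]=9A: continuation. acc=(acc<<6)|0x1A=0x21A
Byte[2]=BB: continuation. acc=(acc<<6)|0x3B=0x86BB
Completed: cp=U+86BB (starts at byte 0)
Byte[3]=D8: 2-byte lead, need 1 cont bytes. acc=0x18
Byte[4]=82: continuation. acc=(acc<<6)|0x02=0x602
Completed: cp=U+0602 (starts at byte 3)
Byte[5]=CB: 2-byte lead, need 1 cont bytes. acc=0xB
Byte[6]=9E: continuation. acc=(acc<<6)|0x1E=0x2DE
Completed: cp=U+02DE (starts at byte 5)
Byte[7]=F0: 4-byte lead, need 3 cont bytes. acc=0x0
Byte[8]=97: continuation. acc=(acc<<6)|0x17=0x17
Byte[9]=9F: continuation. acc=(acc<<6)|0x1F=0x5DF
Byte[10]=8A: continuation. acc=(acc<<6)|0x0A=0x177CA
Completed: cp=U+177CA (starts at byte 7)
Byte[11]=2C: 1-byte ASCII. cp=U+002C
Byte[12]=68: 1-byte ASCII. cp=U+0068
Byte[13]=F0: 4-byte lead, need 3 cont bytes. acc=0x0
Byte[14]=9E: continuation. acc=(acc<<6)|0x1E=0x1E
Byte[15]=A8: continuation. acc=(acc<<6)|0x28=0x7A8
Byte[16]=B0: continuation. acc=(acc<<6)|0x30=0x1EA30
Completed: cp=U+1EA30 (starts at byte 13)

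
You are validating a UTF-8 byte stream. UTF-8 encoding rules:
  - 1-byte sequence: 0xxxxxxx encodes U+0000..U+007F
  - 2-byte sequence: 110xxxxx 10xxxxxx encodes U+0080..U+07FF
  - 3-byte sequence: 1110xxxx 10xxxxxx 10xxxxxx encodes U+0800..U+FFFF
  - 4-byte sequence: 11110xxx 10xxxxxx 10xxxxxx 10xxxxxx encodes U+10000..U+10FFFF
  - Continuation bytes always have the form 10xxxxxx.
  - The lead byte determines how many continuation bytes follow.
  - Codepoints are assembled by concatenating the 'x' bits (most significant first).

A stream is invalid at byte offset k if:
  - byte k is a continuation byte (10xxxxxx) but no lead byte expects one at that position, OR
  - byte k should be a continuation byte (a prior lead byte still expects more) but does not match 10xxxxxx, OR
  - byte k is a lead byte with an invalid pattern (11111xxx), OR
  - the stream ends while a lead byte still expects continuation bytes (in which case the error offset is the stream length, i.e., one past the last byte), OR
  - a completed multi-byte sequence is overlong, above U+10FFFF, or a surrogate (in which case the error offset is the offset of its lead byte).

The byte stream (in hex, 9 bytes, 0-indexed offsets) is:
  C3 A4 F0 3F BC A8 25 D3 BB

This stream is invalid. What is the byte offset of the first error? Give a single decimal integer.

Byte[0]=C3: 2-byte lead, need 1 cont bytes. acc=0x3
Byte[1]=A4: continuation. acc=(acc<<6)|0x24=0xE4
Completed: cp=U+00E4 (starts at byte 0)
Byte[2]=F0: 4-byte lead, need 3 cont bytes. acc=0x0
Byte[3]=3F: expected 10xxxxxx continuation. INVALID

Answer: 3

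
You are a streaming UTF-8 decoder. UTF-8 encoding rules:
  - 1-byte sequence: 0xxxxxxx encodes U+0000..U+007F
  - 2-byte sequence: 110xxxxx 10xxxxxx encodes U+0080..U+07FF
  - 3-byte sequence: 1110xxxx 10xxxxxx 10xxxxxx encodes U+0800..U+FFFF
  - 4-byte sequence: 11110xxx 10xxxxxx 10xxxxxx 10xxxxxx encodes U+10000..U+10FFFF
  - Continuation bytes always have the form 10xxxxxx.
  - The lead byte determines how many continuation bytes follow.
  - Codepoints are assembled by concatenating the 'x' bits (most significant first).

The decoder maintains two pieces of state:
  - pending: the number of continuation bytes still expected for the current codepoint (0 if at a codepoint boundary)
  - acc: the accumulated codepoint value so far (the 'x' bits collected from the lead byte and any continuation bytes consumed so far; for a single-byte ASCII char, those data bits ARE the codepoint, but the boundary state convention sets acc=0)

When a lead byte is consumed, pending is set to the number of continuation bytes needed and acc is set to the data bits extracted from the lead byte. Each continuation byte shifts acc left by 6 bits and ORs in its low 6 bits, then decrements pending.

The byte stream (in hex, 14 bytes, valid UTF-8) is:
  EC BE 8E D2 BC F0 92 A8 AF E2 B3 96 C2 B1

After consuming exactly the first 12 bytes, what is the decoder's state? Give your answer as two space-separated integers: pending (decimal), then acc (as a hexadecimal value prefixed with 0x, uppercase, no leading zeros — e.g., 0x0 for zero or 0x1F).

Byte[0]=EC: 3-byte lead. pending=2, acc=0xC
Byte[1]=BE: continuation. acc=(acc<<6)|0x3E=0x33E, pending=1
Byte[2]=8E: continuation. acc=(acc<<6)|0x0E=0xCF8E, pending=0
Byte[3]=D2: 2-byte lead. pending=1, acc=0x12
Byte[4]=BC: continuation. acc=(acc<<6)|0x3C=0x4BC, pending=0
Byte[5]=F0: 4-byte lead. pending=3, acc=0x0
Byte[6]=92: continuation. acc=(acc<<6)|0x12=0x12, pending=2
Byte[7]=A8: continuation. acc=(acc<<6)|0x28=0x4A8, pending=1
Byte[8]=AF: continuation. acc=(acc<<6)|0x2F=0x12A2F, pending=0
Byte[9]=E2: 3-byte lead. pending=2, acc=0x2
Byte[10]=B3: continuation. acc=(acc<<6)|0x33=0xB3, pending=1
Byte[11]=96: continuation. acc=(acc<<6)|0x16=0x2CD6, pending=0

Answer: 0 0x2CD6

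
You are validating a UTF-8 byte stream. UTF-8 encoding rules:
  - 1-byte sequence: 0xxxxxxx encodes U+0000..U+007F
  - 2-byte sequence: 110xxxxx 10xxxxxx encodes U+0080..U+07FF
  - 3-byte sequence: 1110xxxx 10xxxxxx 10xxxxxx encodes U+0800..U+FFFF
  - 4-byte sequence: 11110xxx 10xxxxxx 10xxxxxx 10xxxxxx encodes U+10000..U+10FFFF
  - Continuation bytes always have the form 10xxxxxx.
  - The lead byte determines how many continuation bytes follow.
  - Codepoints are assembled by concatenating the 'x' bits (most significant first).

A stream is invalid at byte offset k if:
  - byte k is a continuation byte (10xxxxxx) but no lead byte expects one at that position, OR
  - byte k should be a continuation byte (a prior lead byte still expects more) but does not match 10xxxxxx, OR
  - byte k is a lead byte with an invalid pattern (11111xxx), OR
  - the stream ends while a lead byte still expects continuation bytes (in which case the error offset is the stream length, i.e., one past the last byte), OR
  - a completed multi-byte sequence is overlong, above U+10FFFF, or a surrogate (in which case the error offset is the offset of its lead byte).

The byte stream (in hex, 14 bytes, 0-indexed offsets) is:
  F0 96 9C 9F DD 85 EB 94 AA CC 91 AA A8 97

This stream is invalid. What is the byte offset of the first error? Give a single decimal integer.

Byte[0]=F0: 4-byte lead, need 3 cont bytes. acc=0x0
Byte[1]=96: continuation. acc=(acc<<6)|0x16=0x16
Byte[2]=9C: continuation. acc=(acc<<6)|0x1C=0x59C
Byte[3]=9F: continuation. acc=(acc<<6)|0x1F=0x1671F
Completed: cp=U+1671F (starts at byte 0)
Byte[4]=DD: 2-byte lead, need 1 cont bytes. acc=0x1D
Byte[5]=85: continuation. acc=(acc<<6)|0x05=0x745
Completed: cp=U+0745 (starts at byte 4)
Byte[6]=EB: 3-byte lead, need 2 cont bytes. acc=0xB
Byte[7]=94: continuation. acc=(acc<<6)|0x14=0x2D4
Byte[8]=AA: continuation. acc=(acc<<6)|0x2A=0xB52A
Completed: cp=U+B52A (starts at byte 6)
Byte[9]=CC: 2-byte lead, need 1 cont bytes. acc=0xC
Byte[10]=91: continuation. acc=(acc<<6)|0x11=0x311
Completed: cp=U+0311 (starts at byte 9)
Byte[11]=AA: INVALID lead byte (not 0xxx/110x/1110/11110)

Answer: 11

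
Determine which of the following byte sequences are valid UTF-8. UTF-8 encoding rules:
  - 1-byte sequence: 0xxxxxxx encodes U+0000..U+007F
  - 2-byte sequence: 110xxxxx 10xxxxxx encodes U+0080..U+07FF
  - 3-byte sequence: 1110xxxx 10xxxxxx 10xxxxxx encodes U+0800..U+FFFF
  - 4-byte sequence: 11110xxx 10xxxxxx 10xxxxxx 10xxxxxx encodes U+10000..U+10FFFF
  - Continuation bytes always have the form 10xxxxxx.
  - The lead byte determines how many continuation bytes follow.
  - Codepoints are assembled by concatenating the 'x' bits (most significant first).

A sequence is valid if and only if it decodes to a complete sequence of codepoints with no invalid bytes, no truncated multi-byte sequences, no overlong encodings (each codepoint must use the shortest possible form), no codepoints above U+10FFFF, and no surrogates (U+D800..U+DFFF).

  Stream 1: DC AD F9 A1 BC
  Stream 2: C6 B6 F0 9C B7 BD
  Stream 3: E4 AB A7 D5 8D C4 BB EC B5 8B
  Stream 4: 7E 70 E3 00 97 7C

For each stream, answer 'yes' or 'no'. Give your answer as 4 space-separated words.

Stream 1: error at byte offset 2. INVALID
Stream 2: decodes cleanly. VALID
Stream 3: decodes cleanly. VALID
Stream 4: error at byte offset 3. INVALID

Answer: no yes yes no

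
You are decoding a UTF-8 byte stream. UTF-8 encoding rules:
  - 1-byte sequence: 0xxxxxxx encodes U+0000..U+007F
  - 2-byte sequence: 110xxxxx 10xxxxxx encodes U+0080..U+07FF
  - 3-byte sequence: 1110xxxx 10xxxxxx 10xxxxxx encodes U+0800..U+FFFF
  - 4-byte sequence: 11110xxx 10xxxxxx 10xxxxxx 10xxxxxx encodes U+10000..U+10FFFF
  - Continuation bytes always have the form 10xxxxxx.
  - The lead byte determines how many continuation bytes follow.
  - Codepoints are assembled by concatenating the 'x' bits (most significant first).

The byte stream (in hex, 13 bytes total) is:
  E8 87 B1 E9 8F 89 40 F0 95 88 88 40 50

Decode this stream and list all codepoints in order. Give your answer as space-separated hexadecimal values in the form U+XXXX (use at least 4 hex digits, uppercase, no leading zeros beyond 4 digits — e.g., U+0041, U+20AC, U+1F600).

Byte[0]=E8: 3-byte lead, need 2 cont bytes. acc=0x8
Byte[1]=87: continuation. acc=(acc<<6)|0x07=0x207
Byte[2]=B1: continuation. acc=(acc<<6)|0x31=0x81F1
Completed: cp=U+81F1 (starts at byte 0)
Byte[3]=E9: 3-byte lead, need 2 cont bytes. acc=0x9
Byte[4]=8F: continuation. acc=(acc<<6)|0x0F=0x24F
Byte[5]=89: continuation. acc=(acc<<6)|0x09=0x93C9
Completed: cp=U+93C9 (starts at byte 3)
Byte[6]=40: 1-byte ASCII. cp=U+0040
Byte[7]=F0: 4-byte lead, need 3 cont bytes. acc=0x0
Byte[8]=95: continuation. acc=(acc<<6)|0x15=0x15
Byte[9]=88: continuation. acc=(acc<<6)|0x08=0x548
Byte[10]=88: continuation. acc=(acc<<6)|0x08=0x15208
Completed: cp=U+15208 (starts at byte 7)
Byte[11]=40: 1-byte ASCII. cp=U+0040
Byte[12]=50: 1-byte ASCII. cp=U+0050

Answer: U+81F1 U+93C9 U+0040 U+15208 U+0040 U+0050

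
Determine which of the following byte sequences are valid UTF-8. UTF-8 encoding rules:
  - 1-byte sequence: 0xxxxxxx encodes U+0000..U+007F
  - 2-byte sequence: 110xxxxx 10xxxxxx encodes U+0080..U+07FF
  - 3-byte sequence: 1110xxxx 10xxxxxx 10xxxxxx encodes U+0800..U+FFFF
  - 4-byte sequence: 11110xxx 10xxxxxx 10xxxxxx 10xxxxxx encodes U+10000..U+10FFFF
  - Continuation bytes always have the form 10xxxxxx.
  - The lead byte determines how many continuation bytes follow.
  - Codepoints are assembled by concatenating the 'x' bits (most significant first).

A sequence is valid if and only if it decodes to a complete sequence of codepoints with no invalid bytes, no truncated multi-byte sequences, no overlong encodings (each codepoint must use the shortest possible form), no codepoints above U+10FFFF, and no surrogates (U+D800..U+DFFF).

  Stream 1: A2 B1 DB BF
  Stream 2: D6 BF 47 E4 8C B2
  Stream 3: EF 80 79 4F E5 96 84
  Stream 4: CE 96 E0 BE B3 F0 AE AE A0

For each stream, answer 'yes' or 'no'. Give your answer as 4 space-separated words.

Stream 1: error at byte offset 0. INVALID
Stream 2: decodes cleanly. VALID
Stream 3: error at byte offset 2. INVALID
Stream 4: decodes cleanly. VALID

Answer: no yes no yes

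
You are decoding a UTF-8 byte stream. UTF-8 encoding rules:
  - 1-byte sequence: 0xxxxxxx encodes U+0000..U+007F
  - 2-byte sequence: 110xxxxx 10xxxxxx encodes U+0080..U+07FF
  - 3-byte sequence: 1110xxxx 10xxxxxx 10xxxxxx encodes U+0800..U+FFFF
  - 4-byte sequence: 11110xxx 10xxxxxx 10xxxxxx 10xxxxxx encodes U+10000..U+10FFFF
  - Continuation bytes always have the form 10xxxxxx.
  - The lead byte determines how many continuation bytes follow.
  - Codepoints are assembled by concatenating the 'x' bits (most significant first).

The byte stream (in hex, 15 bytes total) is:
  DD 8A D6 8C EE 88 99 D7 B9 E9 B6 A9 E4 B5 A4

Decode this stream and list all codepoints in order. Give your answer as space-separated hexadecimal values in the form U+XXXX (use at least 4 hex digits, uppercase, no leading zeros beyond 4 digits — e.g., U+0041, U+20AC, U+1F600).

Byte[0]=DD: 2-byte lead, need 1 cont bytes. acc=0x1D
Byte[1]=8A: continuation. acc=(acc<<6)|0x0A=0x74A
Completed: cp=U+074A (starts at byte 0)
Byte[2]=D6: 2-byte lead, need 1 cont bytes. acc=0x16
Byte[3]=8C: continuation. acc=(acc<<6)|0x0C=0x58C
Completed: cp=U+058C (starts at byte 2)
Byte[4]=EE: 3-byte lead, need 2 cont bytes. acc=0xE
Byte[5]=88: continuation. acc=(acc<<6)|0x08=0x388
Byte[6]=99: continuation. acc=(acc<<6)|0x19=0xE219
Completed: cp=U+E219 (starts at byte 4)
Byte[7]=D7: 2-byte lead, need 1 cont bytes. acc=0x17
Byte[8]=B9: continuation. acc=(acc<<6)|0x39=0x5F9
Completed: cp=U+05F9 (starts at byte 7)
Byte[9]=E9: 3-byte lead, need 2 cont bytes. acc=0x9
Byte[10]=B6: continuation. acc=(acc<<6)|0x36=0x276
Byte[11]=A9: continuation. acc=(acc<<6)|0x29=0x9DA9
Completed: cp=U+9DA9 (starts at byte 9)
Byte[12]=E4: 3-byte lead, need 2 cont bytes. acc=0x4
Byte[13]=B5: continuation. acc=(acc<<6)|0x35=0x135
Byte[14]=A4: continuation. acc=(acc<<6)|0x24=0x4D64
Completed: cp=U+4D64 (starts at byte 12)

Answer: U+074A U+058C U+E219 U+05F9 U+9DA9 U+4D64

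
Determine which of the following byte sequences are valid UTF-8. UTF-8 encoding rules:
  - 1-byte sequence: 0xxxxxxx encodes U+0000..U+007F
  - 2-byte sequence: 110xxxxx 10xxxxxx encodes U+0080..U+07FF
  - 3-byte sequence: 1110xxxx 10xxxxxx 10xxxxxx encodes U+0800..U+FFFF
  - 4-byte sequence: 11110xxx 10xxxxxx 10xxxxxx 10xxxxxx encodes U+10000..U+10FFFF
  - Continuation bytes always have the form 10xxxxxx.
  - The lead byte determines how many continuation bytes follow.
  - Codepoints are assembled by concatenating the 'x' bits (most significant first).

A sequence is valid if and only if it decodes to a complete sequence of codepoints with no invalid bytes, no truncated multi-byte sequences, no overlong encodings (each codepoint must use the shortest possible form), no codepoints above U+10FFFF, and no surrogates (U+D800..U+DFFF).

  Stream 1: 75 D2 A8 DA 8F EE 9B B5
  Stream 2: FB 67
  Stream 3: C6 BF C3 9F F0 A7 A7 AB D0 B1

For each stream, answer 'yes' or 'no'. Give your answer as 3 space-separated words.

Answer: yes no yes

Derivation:
Stream 1: decodes cleanly. VALID
Stream 2: error at byte offset 0. INVALID
Stream 3: decodes cleanly. VALID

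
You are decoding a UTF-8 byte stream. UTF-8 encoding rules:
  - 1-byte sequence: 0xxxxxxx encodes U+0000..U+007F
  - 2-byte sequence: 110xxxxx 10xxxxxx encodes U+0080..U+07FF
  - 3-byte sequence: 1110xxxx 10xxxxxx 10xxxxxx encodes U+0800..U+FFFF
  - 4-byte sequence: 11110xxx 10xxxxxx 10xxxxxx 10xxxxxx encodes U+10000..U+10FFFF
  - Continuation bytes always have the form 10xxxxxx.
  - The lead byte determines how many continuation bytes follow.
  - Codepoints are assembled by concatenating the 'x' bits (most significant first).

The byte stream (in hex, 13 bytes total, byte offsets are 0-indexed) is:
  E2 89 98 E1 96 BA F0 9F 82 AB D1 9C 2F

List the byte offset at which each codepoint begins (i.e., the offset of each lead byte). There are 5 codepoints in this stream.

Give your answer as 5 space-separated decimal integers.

Answer: 0 3 6 10 12

Derivation:
Byte[0]=E2: 3-byte lead, need 2 cont bytes. acc=0x2
Byte[1]=89: continuation. acc=(acc<<6)|0x09=0x89
Byte[2]=98: continuation. acc=(acc<<6)|0x18=0x2258
Completed: cp=U+2258 (starts at byte 0)
Byte[3]=E1: 3-byte lead, need 2 cont bytes. acc=0x1
Byte[4]=96: continuation. acc=(acc<<6)|0x16=0x56
Byte[5]=BA: continuation. acc=(acc<<6)|0x3A=0x15BA
Completed: cp=U+15BA (starts at byte 3)
Byte[6]=F0: 4-byte lead, need 3 cont bytes. acc=0x0
Byte[7]=9F: continuation. acc=(acc<<6)|0x1F=0x1F
Byte[8]=82: continuation. acc=(acc<<6)|0x02=0x7C2
Byte[9]=AB: continuation. acc=(acc<<6)|0x2B=0x1F0AB
Completed: cp=U+1F0AB (starts at byte 6)
Byte[10]=D1: 2-byte lead, need 1 cont bytes. acc=0x11
Byte[11]=9C: continuation. acc=(acc<<6)|0x1C=0x45C
Completed: cp=U+045C (starts at byte 10)
Byte[12]=2F: 1-byte ASCII. cp=U+002F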